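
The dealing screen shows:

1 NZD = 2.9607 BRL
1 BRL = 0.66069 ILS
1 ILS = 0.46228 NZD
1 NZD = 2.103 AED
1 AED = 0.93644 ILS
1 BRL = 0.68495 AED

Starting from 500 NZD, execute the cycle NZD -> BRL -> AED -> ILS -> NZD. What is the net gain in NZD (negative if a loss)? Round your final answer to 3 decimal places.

-61.057

500 NZD × 2.9607 = 1480.35 BRL
1480.35 BRL × 0.68495 = 1013.9657325 AED
1013.9657325 AED × 0.93644 = 949.5180705423 ILS
949.5180705423 ILS × 0.46228 = 438.943213650294444 NZD
Net change: 438.943213650294444 − 500 = -61.056786349705556 NZD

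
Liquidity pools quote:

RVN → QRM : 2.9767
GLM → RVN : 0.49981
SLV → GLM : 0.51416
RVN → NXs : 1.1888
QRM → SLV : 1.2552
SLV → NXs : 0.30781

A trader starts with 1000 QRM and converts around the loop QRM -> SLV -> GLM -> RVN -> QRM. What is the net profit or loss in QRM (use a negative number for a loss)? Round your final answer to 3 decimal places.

1000 QRM × 1.2552 = 1255.2 SLV
1255.2 SLV × 0.51416 = 645.373632 GLM
645.373632 GLM × 0.49981 = 322.56419500992 RVN
322.56419500992 RVN × 2.9767 = 960.176839286028864 QRM
Net change: 960.176839286028864 − 1000 = -39.823160713971136 QRM

-39.823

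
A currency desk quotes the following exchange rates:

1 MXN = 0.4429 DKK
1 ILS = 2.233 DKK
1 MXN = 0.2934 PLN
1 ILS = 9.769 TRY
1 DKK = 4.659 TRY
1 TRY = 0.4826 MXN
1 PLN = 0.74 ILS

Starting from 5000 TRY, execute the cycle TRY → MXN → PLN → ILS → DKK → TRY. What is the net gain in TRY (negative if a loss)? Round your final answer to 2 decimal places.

5000 TRY × 0.4826 = 2413 MXN
2413 MXN × 0.2934 = 707.9742 PLN
707.9742 PLN × 0.74 = 523.900908 ILS
523.900908 ILS × 2.233 = 1169.870727564 DKK
1169.870727564 DKK × 4.659 = 5450.427719720676 TRY
Net change: 5450.427719720676 − 5000 = 450.427719720676 TRY

450.43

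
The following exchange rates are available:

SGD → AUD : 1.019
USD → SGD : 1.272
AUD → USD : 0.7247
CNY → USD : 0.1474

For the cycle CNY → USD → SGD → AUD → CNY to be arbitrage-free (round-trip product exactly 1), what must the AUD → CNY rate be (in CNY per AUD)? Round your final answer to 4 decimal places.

5.2341

Known legs of the cycle: 0.1474 × 1.272 × 1.019 = 0.1910551632
For no arbitrage the full-cycle product must be 1, so the missing rate is 1 / 0.1910551632 ≈ 5.234090.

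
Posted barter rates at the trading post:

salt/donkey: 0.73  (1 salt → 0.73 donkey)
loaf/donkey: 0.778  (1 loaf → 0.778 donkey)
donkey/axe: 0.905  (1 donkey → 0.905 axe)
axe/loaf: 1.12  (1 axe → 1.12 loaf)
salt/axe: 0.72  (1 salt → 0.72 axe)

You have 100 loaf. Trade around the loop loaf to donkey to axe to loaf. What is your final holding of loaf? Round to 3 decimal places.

78.858

100 loaf × 0.778 = 77.8 donkey
77.8 donkey × 0.905 = 70.409 axe
70.409 axe × 1.12 = 78.85808 loaf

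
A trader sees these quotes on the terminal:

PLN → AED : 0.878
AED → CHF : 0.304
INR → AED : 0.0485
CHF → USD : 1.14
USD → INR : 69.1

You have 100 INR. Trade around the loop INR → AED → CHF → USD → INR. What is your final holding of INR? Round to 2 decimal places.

116.14

100 INR × 0.0485 = 4.85 AED
4.85 AED × 0.304 = 1.4744 CHF
1.4744 CHF × 1.14 = 1.680816 USD
1.680816 USD × 69.1 = 116.1443856 INR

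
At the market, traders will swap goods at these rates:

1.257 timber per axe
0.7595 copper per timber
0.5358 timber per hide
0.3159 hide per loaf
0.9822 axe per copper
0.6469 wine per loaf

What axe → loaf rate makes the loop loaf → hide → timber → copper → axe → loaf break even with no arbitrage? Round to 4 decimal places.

Known legs of the cycle: 0.3159 × 0.5358 × 0.7595 × 0.9822 = 0.126264145268898
For no arbitrage the full-cycle product must be 1, so the missing rate is 1 / 0.126264145268898 ≈ 7.919905.

7.9199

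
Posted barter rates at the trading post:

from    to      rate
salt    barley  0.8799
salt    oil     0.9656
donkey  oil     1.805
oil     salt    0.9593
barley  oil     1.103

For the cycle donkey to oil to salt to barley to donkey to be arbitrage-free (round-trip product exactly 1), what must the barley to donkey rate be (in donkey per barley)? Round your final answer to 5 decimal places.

Known legs of the cycle: 1.805 × 0.9593 × 0.8799 = 1.52357896635
For no arbitrage the full-cycle product must be 1, so the missing rate is 1 / 1.52357896635 ≈ 0.6563493.

0.65635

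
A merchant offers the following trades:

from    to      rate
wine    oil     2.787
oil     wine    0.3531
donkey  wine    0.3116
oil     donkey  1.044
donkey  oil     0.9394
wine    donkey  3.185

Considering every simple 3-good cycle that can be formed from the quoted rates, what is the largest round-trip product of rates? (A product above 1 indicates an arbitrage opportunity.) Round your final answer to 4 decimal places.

oil→wine→donkey→oil: 0.3531 × 3.185 × 0.9394 = 1.05647
oil→donkey→wine→oil: 1.044 × 0.3116 × 2.787 = 0.90664
Maximum is oil→wine→donkey→oil at 1.0565; arbitrage exists.

1.0565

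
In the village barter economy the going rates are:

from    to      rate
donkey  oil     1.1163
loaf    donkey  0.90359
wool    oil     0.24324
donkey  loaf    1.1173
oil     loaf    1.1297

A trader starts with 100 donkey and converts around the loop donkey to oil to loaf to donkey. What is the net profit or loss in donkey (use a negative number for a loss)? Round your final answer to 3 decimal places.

13.950

100 donkey × 1.1163 = 111.63 oil
111.63 oil × 1.1297 = 126.108411 loaf
126.108411 loaf × 0.90359 = 113.95029909549 donkey
Net change: 113.95029909549 − 100 = 13.95029909549 donkey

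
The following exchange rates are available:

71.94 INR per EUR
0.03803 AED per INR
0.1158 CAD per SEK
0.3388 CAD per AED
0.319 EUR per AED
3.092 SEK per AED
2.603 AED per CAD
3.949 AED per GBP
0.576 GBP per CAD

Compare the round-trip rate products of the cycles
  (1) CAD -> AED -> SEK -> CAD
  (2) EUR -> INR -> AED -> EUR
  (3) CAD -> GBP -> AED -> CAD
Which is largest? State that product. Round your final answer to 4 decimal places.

0.9320

(1) 2.603 × 3.092 × 0.1158 = 0.93201
(2) 71.94 × 0.03803 × 0.319 = 0.87275
(3) 0.576 × 3.949 × 0.3388 = 0.77064
Highest is cycle (1) at 0.9320 (≤1, no arbitrage).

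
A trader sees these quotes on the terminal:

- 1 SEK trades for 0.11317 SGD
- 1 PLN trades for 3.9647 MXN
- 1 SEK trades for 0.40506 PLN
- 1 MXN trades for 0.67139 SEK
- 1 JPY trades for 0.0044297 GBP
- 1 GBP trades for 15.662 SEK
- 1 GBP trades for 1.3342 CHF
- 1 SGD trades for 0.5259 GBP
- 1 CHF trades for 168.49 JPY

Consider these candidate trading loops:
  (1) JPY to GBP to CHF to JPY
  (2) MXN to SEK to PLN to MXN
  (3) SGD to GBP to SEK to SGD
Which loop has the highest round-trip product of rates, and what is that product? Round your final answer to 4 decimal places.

(1) 0.0044297 × 1.3342 × 168.49 = 0.99579
(2) 0.67139 × 0.40506 × 3.9647 = 1.07821
(3) 0.5259 × 15.662 × 0.11317 = 0.93214
Highest is cycle (2) at 1.0782 (>1, arbitrage).

1.0782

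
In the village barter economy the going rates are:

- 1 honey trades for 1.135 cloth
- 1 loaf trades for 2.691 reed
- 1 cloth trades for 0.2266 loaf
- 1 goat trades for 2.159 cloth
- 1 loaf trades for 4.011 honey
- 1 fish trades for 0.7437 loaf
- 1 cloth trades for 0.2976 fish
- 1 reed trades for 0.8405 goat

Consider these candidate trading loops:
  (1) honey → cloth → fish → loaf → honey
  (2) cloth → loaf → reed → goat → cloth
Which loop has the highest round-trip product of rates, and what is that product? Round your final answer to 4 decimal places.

(1) 1.135 × 0.2976 × 0.7437 × 4.011 = 1.00758
(2) 0.2266 × 2.691 × 0.8405 × 2.159 = 1.10653
Highest is cycle (2) at 1.1065 (>1, arbitrage).

1.1065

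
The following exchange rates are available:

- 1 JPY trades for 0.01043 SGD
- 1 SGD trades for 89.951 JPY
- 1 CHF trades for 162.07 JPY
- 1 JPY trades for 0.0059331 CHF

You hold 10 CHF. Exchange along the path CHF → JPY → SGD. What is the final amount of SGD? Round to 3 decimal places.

10 CHF × 162.07 = 1620.7 JPY
1620.7 JPY × 0.01043 = 16.903901 SGD

16.904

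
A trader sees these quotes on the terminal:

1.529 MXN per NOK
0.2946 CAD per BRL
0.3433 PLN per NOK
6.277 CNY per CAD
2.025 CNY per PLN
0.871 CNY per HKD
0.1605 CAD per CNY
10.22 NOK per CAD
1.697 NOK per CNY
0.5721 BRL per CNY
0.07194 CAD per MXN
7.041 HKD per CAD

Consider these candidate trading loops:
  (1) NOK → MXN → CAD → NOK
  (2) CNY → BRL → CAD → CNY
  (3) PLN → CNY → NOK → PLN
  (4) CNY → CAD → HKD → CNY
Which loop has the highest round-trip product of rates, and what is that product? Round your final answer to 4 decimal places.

1.1797

(1) 1.529 × 0.07194 × 10.22 = 1.12416
(2) 0.5721 × 0.2946 × 6.277 = 1.05793
(3) 2.025 × 1.697 × 0.3433 = 1.17972
(4) 0.1605 × 7.041 × 0.871 = 0.98430
Highest is cycle (3) at 1.1797 (>1, arbitrage).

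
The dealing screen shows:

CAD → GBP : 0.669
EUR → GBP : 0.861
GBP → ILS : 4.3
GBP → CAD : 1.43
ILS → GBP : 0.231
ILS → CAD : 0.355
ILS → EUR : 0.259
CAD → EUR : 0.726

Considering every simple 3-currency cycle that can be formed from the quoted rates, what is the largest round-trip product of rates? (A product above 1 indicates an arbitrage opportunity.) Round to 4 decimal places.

ILS→CAD→GBP→ILS: 0.355 × 0.669 × 4.3 = 1.02123
ILS→EUR→GBP→ILS: 0.259 × 0.861 × 4.3 = 0.95890
GBP→CAD→EUR→GBP: 1.43 × 0.726 × 0.861 = 0.89387
Maximum is ILS→CAD→GBP→ILS at 1.0212; arbitrage exists.

1.0212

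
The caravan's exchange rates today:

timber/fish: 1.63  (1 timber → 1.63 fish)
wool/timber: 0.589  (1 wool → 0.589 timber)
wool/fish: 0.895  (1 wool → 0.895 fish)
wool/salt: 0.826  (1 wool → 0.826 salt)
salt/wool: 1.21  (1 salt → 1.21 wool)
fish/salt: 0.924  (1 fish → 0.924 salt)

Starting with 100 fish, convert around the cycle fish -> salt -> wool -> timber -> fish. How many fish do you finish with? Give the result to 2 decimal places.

107.34

100 fish × 0.924 = 92.4 salt
92.4 salt × 1.21 = 111.804 wool
111.804 wool × 0.589 = 65.852556 timber
65.852556 timber × 1.63 = 107.33966628 fish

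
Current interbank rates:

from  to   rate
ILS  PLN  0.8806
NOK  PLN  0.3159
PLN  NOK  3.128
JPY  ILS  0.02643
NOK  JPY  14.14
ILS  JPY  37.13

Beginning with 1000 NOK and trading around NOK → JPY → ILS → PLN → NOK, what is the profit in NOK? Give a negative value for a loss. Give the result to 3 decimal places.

29.419

1000 NOK × 14.14 = 14140 JPY
14140 JPY × 0.02643 = 373.7202 ILS
373.7202 ILS × 0.8806 = 329.09800812 PLN
329.09800812 PLN × 3.128 = 1029.41856939936 NOK
Net change: 1029.41856939936 − 1000 = 29.41856939936 NOK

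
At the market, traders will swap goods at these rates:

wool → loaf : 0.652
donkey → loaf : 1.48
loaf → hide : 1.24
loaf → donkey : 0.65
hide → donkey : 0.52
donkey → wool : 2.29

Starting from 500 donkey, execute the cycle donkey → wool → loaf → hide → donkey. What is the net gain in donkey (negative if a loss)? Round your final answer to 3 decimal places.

-18.631

500 donkey × 2.29 = 1145 wool
1145 wool × 0.652 = 746.54 loaf
746.54 loaf × 1.24 = 925.7096 hide
925.7096 hide × 0.52 = 481.368992 donkey
Net change: 481.368992 − 500 = -18.631008 donkey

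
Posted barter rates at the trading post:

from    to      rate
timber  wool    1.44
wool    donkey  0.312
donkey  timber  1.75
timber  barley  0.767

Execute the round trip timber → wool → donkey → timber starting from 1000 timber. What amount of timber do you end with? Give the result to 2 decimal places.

786.24

1000 timber × 1.44 = 1440 wool
1440 wool × 0.312 = 449.28 donkey
449.28 donkey × 1.75 = 786.24 timber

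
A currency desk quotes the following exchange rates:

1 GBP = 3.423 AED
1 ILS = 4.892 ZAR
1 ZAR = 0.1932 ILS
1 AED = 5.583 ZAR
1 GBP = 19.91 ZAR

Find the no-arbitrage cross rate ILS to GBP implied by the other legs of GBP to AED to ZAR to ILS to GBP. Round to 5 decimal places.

Known legs of the cycle: 3.423 × 5.583 × 0.1932 = 3.6921696588
For no arbitrage the full-cycle product must be 1, so the missing rate is 1 / 3.6921696588 ≈ 0.2708435.

0.27084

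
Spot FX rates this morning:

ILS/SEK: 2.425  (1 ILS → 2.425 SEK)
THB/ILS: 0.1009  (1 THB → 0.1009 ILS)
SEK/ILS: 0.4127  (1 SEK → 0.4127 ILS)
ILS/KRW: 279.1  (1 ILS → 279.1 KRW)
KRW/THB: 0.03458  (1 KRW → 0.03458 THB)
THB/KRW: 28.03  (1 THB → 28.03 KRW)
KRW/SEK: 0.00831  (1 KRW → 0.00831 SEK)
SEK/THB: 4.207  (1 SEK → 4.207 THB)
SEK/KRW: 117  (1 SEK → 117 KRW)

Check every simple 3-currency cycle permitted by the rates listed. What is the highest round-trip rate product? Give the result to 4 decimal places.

ILS→SEK→THB→ILS: 2.425 × 4.207 × 0.1009 = 1.02938
KRW→SEK→THB→KRW: 0.00831 × 4.207 × 28.03 = 0.97993
KRW→THB→ILS→KRW: 0.03458 × 0.1009 × 279.1 = 0.97381
KRW→SEK→ILS→KRW: 0.00831 × 0.4127 × 279.1 = 0.95718
Maximum is ILS→SEK→THB→ILS at 1.0294; arbitrage exists.

1.0294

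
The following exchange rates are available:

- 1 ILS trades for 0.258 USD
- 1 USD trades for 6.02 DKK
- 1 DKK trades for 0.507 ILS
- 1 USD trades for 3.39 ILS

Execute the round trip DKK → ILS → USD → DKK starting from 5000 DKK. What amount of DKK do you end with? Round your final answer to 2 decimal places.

3937.26

5000 DKK × 0.507 = 2535 ILS
2535 ILS × 0.258 = 654.03 USD
654.03 USD × 6.02 = 3937.2606 DKK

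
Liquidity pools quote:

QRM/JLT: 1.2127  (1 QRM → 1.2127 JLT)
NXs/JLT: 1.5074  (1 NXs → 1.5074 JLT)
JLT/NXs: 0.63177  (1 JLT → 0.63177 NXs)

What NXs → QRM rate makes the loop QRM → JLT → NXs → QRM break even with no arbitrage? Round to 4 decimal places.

Known legs of the cycle: 1.2127 × 0.63177 = 0.766147479
For no arbitrage the full-cycle product must be 1, so the missing rate is 1 / 0.766147479 ≈ 1.305232.

1.3052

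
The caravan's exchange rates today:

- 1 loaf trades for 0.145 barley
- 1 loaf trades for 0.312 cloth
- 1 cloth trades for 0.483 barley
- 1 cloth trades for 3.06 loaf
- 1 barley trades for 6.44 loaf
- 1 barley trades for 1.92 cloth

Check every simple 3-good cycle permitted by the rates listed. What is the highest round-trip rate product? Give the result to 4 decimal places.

loaf→cloth→barley→loaf: 0.312 × 0.483 × 6.44 = 0.97048
loaf→barley→cloth→loaf: 0.145 × 1.92 × 3.06 = 0.85190
Maximum is loaf→cloth→barley→loaf at 0.9705; no arbitrage — every cycle loses value.

0.9705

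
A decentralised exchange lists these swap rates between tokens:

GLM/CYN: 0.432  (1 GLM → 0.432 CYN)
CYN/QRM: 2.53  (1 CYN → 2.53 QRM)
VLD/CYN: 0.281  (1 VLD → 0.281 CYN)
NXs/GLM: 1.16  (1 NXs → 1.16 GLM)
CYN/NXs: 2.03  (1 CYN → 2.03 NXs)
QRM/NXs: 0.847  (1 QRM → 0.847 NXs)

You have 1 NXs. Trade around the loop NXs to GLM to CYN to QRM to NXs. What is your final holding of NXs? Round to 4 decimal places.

1 NXs × 1.16 = 1.16 GLM
1.16 GLM × 0.432 = 0.50112 CYN
0.50112 CYN × 2.53 = 1.2678336 QRM
1.2678336 QRM × 0.847 = 1.0738550592 NXs

1.0739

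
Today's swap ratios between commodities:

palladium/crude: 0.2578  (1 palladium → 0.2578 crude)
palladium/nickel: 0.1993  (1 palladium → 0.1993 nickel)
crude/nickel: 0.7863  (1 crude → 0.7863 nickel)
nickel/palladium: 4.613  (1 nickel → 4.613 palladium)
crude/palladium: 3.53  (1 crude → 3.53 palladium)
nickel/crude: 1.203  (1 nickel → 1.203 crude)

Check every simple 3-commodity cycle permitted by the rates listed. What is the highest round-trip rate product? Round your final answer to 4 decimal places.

0.9351

palladium→crude→nickel→palladium: 0.2578 × 0.7863 × 4.613 = 0.93509
palladium→nickel→crude→palladium: 0.1993 × 1.203 × 3.53 = 0.84635
Maximum is palladium→crude→nickel→palladium at 0.9351; no arbitrage — every cycle loses value.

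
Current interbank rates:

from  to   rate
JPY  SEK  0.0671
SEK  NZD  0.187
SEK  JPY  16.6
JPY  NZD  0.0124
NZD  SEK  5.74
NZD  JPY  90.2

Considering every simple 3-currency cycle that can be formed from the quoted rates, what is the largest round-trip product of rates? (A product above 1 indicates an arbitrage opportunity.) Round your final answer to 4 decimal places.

1.1815

NZD→SEK→JPY→NZD: 5.74 × 16.6 × 0.0124 = 1.18152
NZD→JPY→SEK→NZD: 90.2 × 0.0671 × 0.187 = 1.13180
Maximum is NZD→SEK→JPY→NZD at 1.1815; arbitrage exists.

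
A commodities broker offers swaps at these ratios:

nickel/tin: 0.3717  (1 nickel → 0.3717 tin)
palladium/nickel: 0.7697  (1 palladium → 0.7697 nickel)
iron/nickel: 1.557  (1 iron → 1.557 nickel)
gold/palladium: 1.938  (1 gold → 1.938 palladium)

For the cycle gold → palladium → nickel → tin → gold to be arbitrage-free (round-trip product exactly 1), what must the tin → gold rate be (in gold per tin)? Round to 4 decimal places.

1.8036

Known legs of the cycle: 1.938 × 0.7697 × 0.3717 = 0.55445693562
For no arbitrage the full-cycle product must be 1, so the missing rate is 1 / 0.55445693562 ≈ 1.803567.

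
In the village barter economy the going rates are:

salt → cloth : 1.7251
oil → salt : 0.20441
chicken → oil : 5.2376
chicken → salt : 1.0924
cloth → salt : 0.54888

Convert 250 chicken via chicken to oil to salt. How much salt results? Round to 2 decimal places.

267.65

250 chicken × 5.2376 = 1309.4 oil
1309.4 oil × 0.20441 = 267.654454 salt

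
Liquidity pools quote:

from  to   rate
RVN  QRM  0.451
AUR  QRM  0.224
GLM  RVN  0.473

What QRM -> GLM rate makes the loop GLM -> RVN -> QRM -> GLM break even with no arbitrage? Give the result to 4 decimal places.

4.6877

Known legs of the cycle: 0.473 × 0.451 = 0.213323
For no arbitrage the full-cycle product must be 1, so the missing rate is 1 / 0.213323 ≈ 4.687727.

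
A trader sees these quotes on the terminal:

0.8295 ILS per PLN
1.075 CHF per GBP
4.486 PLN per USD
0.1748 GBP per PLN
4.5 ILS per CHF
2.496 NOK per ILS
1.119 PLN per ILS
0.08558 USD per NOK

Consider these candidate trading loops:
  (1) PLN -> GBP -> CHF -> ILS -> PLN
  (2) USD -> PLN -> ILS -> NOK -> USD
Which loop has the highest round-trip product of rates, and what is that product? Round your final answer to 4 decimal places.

0.9462

(1) 0.1748 × 1.075 × 4.5 × 1.119 = 0.94622
(2) 4.486 × 0.8295 × 2.496 × 0.08558 = 0.79486
Highest is cycle (1) at 0.9462 (≤1, no arbitrage).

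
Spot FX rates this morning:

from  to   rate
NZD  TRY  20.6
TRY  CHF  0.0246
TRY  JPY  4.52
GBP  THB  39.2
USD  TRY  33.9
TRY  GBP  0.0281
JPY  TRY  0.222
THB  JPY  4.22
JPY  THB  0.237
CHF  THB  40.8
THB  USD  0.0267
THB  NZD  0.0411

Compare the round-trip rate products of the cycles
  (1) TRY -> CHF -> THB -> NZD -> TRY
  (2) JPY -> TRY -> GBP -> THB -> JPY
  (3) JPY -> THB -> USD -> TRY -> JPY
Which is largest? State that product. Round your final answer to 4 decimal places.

(1) 0.0246 × 40.8 × 0.0411 × 20.6 = 0.84978
(2) 0.222 × 0.0281 × 39.2 × 4.22 = 1.03195
(3) 0.237 × 0.0267 × 33.9 × 4.52 = 0.96961
Highest is cycle (2) at 1.0319 (>1, arbitrage).

1.0319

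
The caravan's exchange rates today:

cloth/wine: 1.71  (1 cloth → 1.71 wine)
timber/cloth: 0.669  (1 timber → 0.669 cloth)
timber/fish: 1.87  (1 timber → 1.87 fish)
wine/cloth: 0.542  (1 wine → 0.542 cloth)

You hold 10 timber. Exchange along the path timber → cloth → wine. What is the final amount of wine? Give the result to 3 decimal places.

10 timber × 0.669 = 6.69 cloth
6.69 cloth × 1.71 = 11.4399 wine

11.440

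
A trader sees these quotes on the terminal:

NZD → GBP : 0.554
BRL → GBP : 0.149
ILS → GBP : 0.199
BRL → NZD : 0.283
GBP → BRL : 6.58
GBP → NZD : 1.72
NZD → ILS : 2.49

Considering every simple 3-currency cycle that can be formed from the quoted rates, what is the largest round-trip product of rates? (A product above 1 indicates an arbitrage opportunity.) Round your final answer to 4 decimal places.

BRL→NZD→GBP→BRL: 0.283 × 0.554 × 6.58 = 1.03163
ILS→GBP→NZD→ILS: 0.199 × 1.72 × 2.49 = 0.85228
Maximum is BRL→NZD→GBP→BRL at 1.0316; arbitrage exists.

1.0316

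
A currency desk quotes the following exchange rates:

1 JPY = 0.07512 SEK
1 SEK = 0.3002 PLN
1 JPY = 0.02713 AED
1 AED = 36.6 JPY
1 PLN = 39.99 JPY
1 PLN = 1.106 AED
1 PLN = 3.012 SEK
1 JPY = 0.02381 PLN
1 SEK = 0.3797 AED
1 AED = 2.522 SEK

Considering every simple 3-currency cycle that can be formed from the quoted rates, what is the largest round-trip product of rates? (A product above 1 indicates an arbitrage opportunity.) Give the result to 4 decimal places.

1.0439

JPY→SEK→AED→JPY: 0.07512 × 0.3797 × 36.6 = 1.04394
PLN→AED→JPY→PLN: 1.106 × 36.6 × 0.02381 = 0.96382
PLN→JPY→SEK→PLN: 39.99 × 0.07512 × 0.3002 = 0.90182
PLN→AED→SEK→PLN: 1.106 × 2.522 × 0.3002 = 0.83736
Maximum is JPY→SEK→AED→JPY at 1.0439; arbitrage exists.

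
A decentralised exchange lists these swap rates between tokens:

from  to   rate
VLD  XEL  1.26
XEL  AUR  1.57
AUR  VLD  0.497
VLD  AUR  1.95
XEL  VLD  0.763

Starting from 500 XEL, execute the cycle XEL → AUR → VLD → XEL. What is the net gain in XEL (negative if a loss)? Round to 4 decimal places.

-8.4173

500 XEL × 1.57 = 785 AUR
785 AUR × 0.497 = 390.145 VLD
390.145 VLD × 1.26 = 491.5827 XEL
Net change: 491.5827 − 500 = -8.4173 XEL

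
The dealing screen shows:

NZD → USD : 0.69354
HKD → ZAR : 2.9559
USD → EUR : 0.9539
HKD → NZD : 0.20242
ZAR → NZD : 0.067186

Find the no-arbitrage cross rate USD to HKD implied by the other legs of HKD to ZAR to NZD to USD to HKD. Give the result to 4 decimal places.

7.2604

Known legs of the cycle: 2.9559 × 0.067186 × 0.69354 = 0.137733643850796
For no arbitrage the full-cycle product must be 1, so the missing rate is 1 / 0.137733643850796 ≈ 7.260390.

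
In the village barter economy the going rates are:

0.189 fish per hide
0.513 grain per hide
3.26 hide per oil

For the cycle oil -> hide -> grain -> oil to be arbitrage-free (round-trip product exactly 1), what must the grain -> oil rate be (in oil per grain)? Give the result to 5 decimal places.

0.59795

Known legs of the cycle: 3.26 × 0.513 = 1.67238
For no arbitrage the full-cycle product must be 1, so the missing rate is 1 / 1.67238 ≈ 0.5979502.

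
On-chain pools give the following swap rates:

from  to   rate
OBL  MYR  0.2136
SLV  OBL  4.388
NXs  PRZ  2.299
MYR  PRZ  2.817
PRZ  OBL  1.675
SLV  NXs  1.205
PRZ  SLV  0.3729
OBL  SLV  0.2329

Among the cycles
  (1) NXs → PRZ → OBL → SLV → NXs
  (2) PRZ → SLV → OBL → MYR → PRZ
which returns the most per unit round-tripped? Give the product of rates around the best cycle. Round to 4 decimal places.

(1) 2.299 × 1.675 × 0.2329 × 1.205 = 1.08071
(2) 0.3729 × 4.388 × 0.2136 × 2.817 = 0.98457
Highest is cycle (1) at 1.0807 (>1, arbitrage).

1.0807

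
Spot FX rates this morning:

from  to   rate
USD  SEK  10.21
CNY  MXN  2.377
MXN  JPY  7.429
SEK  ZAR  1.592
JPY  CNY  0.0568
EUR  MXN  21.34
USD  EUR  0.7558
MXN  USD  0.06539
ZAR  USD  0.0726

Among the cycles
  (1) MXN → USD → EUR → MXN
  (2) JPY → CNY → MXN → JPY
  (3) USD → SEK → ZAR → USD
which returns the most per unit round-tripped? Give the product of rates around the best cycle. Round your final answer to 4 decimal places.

1.1801

(1) 0.06539 × 0.7558 × 21.34 = 1.05466
(2) 0.0568 × 2.377 × 7.429 = 1.00302
(3) 10.21 × 1.592 × 0.0726 = 1.18006
Highest is cycle (3) at 1.1801 (>1, arbitrage).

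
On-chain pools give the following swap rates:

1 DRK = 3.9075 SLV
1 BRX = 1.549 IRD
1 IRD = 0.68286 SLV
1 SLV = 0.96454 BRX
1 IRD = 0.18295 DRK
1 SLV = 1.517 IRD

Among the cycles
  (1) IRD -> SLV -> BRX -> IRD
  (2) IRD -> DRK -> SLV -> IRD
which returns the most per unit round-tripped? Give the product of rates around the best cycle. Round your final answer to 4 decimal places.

1.0845

(1) 0.68286 × 0.96454 × 1.549 = 1.02024
(2) 0.18295 × 3.9075 × 1.517 = 1.08447
Highest is cycle (2) at 1.0845 (>1, arbitrage).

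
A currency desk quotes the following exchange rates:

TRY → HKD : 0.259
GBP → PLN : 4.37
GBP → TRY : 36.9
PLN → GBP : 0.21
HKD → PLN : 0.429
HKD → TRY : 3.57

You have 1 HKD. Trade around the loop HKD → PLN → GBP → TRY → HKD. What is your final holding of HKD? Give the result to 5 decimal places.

1 HKD × 0.429 = 0.429 PLN
0.429 PLN × 0.21 = 0.09009 GBP
0.09009 GBP × 36.9 = 3.324321 TRY
3.324321 TRY × 0.259 = 0.860999139 HKD

0.86100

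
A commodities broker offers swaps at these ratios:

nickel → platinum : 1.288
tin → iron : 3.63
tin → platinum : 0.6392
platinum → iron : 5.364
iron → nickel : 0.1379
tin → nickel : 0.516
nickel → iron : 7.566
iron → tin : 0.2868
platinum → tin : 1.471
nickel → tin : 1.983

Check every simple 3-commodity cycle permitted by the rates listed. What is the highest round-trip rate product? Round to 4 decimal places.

1.1197

tin→nickel→iron→tin: 0.516 × 7.566 × 0.2868 = 1.11968
tin→iron→nickel→tin: 3.63 × 0.1379 × 1.983 = 0.99264
tin→platinum→iron→tin: 0.6392 × 5.364 × 0.2868 = 0.98334
tin→nickel→platinum→tin: 0.516 × 1.288 × 1.471 = 0.97764
platinum→iron→nickel→platinum: 5.364 × 0.1379 × 1.288 = 0.95273
Maximum is tin→nickel→iron→tin at 1.1197; arbitrage exists.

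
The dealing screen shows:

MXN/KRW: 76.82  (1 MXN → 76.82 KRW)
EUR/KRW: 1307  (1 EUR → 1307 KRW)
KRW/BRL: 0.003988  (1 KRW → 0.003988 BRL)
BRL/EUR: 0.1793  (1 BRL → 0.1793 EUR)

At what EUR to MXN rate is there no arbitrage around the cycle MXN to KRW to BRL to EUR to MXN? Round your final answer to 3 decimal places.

Known legs of the cycle: 76.82 × 0.003988 × 0.1793 = 0.054930018088
For no arbitrage the full-cycle product must be 1, so the missing rate is 1 / 0.054930018088 ≈ 18.20498.

18.205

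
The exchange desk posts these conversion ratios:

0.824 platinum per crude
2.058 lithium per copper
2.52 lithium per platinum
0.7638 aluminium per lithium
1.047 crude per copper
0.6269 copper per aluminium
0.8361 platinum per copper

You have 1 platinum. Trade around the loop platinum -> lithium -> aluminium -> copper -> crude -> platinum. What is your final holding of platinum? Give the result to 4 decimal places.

1 platinum × 2.52 = 2.52 lithium
2.52 lithium × 0.7638 = 1.924776 aluminium
1.924776 aluminium × 0.6269 = 1.2066420744 copper
1.2066420744 copper × 1.047 = 1.2633542518968 crude
1.2633542518968 crude × 0.824 = 1.0410039035629632 platinum

1.0410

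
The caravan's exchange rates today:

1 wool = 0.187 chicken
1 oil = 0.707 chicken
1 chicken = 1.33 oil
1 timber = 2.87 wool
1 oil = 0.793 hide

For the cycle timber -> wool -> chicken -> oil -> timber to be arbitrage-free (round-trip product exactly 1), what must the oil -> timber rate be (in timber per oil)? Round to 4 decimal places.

Known legs of the cycle: 2.87 × 0.187 × 1.33 = 0.7137977
For no arbitrage the full-cycle product must be 1, so the missing rate is 1 / 0.7137977 ≈ 1.400957.

1.4010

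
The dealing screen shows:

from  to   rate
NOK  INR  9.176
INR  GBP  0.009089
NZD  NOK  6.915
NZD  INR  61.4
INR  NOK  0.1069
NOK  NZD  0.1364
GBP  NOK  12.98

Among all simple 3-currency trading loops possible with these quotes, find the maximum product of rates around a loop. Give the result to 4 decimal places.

INR→GBP→NOK→INR: 0.009089 × 12.98 × 9.176 = 1.08254
INR→NOK→NZD→INR: 0.1069 × 0.1364 × 61.4 = 0.89528
Maximum is INR→GBP→NOK→INR at 1.0825; arbitrage exists.

1.0825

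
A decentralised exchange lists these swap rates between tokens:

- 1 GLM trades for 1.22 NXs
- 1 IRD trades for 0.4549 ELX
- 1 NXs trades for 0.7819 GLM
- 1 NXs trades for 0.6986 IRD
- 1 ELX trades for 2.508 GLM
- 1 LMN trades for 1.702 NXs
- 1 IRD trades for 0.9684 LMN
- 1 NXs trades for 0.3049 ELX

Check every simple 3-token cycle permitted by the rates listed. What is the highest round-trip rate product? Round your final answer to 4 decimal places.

1.1514

LMN→NXs→IRD→LMN: 1.702 × 0.6986 × 0.9684 = 1.15144
GLM→NXs→ELX→GLM: 1.22 × 0.3049 × 2.508 = 0.93292
Maximum is LMN→NXs→IRD→LMN at 1.1514; arbitrage exists.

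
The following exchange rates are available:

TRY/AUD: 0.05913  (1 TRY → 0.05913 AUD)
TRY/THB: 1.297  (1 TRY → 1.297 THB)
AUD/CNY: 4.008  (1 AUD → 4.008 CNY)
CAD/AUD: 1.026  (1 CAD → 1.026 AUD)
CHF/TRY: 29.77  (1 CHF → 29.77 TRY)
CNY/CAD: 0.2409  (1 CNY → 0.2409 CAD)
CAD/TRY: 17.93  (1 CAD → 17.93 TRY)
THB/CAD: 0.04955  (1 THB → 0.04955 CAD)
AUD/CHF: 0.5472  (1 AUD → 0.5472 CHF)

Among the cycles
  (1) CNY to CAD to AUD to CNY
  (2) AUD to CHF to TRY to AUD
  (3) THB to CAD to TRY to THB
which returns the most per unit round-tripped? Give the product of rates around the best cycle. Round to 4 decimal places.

(1) 0.2409 × 1.026 × 4.008 = 0.99063
(2) 0.5472 × 29.77 × 0.05913 = 0.96324
(3) 0.04955 × 17.93 × 1.297 = 1.15230
Highest is cycle (3) at 1.1523 (>1, arbitrage).

1.1523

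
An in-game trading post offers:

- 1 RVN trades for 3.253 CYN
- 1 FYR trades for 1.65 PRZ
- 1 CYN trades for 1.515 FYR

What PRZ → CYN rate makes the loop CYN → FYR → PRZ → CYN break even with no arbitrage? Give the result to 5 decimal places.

Known legs of the cycle: 1.515 × 1.65 = 2.49975
For no arbitrage the full-cycle product must be 1, so the missing rate is 1 / 2.49975 ≈ 0.4000400.

0.40004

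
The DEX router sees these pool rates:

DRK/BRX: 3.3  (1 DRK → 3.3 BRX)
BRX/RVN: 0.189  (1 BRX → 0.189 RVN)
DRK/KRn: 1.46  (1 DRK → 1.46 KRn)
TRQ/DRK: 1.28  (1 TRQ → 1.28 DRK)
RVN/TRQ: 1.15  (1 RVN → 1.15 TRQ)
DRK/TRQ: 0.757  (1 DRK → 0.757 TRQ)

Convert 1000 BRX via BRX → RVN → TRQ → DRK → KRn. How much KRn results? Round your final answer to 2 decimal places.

1000 BRX × 0.189 = 189 RVN
189 RVN × 1.15 = 217.35 TRQ
217.35 TRQ × 1.28 = 278.208 DRK
278.208 DRK × 1.46 = 406.18368 KRn

406.18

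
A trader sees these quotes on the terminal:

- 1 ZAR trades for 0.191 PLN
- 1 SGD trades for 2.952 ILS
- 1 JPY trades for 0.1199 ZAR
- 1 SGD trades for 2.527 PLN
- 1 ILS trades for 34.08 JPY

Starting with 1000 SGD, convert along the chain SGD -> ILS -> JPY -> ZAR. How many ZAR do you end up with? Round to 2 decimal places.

1000 SGD × 2.952 = 2952 ILS
2952 ILS × 34.08 = 100604.16 JPY
100604.16 JPY × 0.1199 = 12062.438784 ZAR

12062.44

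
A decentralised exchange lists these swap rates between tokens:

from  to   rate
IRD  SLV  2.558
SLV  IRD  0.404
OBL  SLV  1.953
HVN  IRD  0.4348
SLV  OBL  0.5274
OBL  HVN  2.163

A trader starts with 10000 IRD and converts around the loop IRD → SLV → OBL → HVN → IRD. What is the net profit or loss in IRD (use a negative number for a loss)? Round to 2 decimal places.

10000 IRD × 2.558 = 25580 SLV
25580 SLV × 0.5274 = 13490.892 OBL
13490.892 OBL × 2.163 = 29180.799396 HVN
29180.799396 HVN × 0.4348 = 12687.8115773808 IRD
Net change: 12687.8115773808 − 10000 = 2687.8115773808 IRD

2687.81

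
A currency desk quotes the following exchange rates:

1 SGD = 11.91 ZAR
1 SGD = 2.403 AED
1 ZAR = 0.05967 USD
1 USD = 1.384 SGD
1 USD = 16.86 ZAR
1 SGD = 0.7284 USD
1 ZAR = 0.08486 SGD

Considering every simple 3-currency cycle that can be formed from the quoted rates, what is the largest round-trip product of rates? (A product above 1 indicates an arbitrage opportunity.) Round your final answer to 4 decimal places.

SGD→USD→ZAR→SGD: 0.7284 × 16.86 × 0.08486 = 1.04215
SGD→ZAR→USD→SGD: 11.91 × 0.05967 × 1.384 = 0.98357
Maximum is SGD→USD→ZAR→SGD at 1.0422; arbitrage exists.

1.0422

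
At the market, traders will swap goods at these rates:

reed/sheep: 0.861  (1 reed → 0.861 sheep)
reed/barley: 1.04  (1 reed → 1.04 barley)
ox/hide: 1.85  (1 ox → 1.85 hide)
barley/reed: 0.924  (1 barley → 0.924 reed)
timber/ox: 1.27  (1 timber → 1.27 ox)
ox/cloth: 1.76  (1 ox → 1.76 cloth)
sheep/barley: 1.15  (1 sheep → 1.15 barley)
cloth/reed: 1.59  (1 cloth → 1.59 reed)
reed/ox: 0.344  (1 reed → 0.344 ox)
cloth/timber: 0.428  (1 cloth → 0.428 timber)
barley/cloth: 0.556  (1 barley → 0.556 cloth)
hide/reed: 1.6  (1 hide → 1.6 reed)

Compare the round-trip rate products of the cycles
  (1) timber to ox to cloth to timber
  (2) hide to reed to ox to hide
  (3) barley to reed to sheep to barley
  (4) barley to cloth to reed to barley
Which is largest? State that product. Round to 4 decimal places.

1.0182

(1) 1.27 × 1.76 × 0.428 = 0.95667
(2) 1.6 × 0.344 × 1.85 = 1.01824
(3) 0.924 × 0.861 × 1.15 = 0.91490
(4) 0.556 × 1.59 × 1.04 = 0.91940
Highest is cycle (2) at 1.0182 (>1, arbitrage).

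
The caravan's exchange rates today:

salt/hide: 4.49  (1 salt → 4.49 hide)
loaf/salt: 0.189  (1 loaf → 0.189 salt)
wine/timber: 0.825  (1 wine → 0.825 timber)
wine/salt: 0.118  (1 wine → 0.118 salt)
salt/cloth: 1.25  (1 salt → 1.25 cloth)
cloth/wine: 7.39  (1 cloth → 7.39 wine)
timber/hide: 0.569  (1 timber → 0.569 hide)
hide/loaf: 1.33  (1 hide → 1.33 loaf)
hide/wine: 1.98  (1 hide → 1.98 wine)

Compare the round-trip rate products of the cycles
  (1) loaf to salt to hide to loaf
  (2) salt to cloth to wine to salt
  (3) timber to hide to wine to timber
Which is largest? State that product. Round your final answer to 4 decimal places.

1.1287

(1) 0.189 × 4.49 × 1.33 = 1.12865
(2) 1.25 × 7.39 × 0.118 = 1.09003
(3) 0.569 × 1.98 × 0.825 = 0.92946
Highest is cycle (1) at 1.1287 (>1, arbitrage).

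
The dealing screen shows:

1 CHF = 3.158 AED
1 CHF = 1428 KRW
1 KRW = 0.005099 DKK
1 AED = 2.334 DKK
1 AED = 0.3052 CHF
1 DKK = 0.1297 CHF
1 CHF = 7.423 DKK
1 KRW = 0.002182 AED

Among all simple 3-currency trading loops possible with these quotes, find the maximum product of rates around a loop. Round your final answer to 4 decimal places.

AED→DKK→CHF→AED: 2.334 × 0.1297 × 3.158 = 0.95599
AED→CHF→KRW→AED: 0.3052 × 1428 × 0.002182 = 0.95097
CHF→KRW→DKK→CHF: 1428 × 0.005099 × 0.1297 = 0.94439
Maximum is AED→DKK→CHF→AED at 0.9560; no arbitrage — every cycle loses value.

0.9560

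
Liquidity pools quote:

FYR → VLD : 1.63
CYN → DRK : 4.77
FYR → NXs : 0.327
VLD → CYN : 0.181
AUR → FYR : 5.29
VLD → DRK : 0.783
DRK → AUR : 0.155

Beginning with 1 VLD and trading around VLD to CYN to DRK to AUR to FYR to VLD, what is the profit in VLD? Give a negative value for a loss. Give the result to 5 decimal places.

1 VLD × 0.181 = 0.181 CYN
0.181 CYN × 4.77 = 0.86337 DRK
0.86337 DRK × 0.155 = 0.13382235 AUR
0.13382235 AUR × 5.29 = 0.7079202315 FYR
0.7079202315 FYR × 1.63 = 1.153909977345 VLD
Net change: 1.153909977345 − 1 = 0.153909977345 VLD

0.15391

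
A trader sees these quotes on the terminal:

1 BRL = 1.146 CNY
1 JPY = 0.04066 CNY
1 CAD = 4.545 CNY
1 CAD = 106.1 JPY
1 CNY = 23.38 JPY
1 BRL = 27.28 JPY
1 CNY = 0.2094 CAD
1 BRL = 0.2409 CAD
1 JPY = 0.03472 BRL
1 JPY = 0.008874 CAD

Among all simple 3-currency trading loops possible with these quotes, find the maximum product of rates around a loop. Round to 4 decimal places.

CNY→JPY→CAD→CNY: 23.38 × 0.008874 × 4.545 = 0.94297
CNY→JPY→BRL→CNY: 23.38 × 0.03472 × 1.146 = 0.93027
CNY→CAD→JPY→CNY: 0.2094 × 106.1 × 0.04066 = 0.90336
BRL→CAD→JPY→BRL: 0.2409 × 106.1 × 0.03472 = 0.88743
Maximum is CNY→JPY→CAD→CNY at 0.9430; no arbitrage — every cycle loses value.

0.9430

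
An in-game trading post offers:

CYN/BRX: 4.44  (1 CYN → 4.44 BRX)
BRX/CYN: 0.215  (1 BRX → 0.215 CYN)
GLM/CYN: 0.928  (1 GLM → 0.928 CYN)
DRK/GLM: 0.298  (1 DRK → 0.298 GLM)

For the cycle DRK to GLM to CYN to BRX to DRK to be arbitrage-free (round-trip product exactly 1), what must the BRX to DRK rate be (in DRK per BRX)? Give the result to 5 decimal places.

Known legs of the cycle: 0.298 × 0.928 × 4.44 = 1.22785536
For no arbitrage the full-cycle product must be 1, so the missing rate is 1 / 1.22785536 ≈ 0.8144282.

0.81443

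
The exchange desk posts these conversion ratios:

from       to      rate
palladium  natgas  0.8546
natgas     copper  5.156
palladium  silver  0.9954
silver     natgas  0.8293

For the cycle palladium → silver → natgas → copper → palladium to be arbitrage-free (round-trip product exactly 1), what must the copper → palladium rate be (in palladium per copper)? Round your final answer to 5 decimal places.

0.23495

Known legs of the cycle: 0.9954 × 0.8293 × 5.156 = 4.25620179432
For no arbitrage the full-cycle product must be 1, so the missing rate is 1 / 4.25620179432 ≈ 0.2349513.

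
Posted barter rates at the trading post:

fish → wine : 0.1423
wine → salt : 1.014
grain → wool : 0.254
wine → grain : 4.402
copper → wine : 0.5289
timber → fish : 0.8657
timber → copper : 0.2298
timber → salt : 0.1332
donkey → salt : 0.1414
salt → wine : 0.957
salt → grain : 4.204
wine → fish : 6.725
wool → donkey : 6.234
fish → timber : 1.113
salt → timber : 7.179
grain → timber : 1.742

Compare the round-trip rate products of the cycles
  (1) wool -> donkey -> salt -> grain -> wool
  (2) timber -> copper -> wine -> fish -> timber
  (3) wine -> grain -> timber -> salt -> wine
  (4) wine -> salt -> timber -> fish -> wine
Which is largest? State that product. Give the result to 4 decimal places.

(1) 6.234 × 0.1414 × 4.204 × 0.254 = 0.94127
(2) 0.2298 × 0.5289 × 6.725 × 1.113 = 0.90973
(3) 4.402 × 1.742 × 0.1332 × 0.957 = 0.97749
(4) 1.014 × 7.179 × 0.8657 × 0.1423 = 0.89676
Highest is cycle (3) at 0.9775 (≤1, no arbitrage).

0.9775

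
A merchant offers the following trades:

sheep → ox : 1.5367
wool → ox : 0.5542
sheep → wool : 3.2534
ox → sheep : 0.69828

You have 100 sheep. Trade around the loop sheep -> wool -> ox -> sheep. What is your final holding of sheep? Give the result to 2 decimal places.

125.90

100 sheep × 3.2534 = 325.34 wool
325.34 wool × 0.5542 = 180.303428 ox
180.303428 ox × 0.69828 = 125.90227770384 sheep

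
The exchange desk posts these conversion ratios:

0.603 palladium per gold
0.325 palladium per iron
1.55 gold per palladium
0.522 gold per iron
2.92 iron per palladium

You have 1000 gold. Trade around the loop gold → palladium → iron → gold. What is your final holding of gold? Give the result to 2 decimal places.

919.12

1000 gold × 0.603 = 603 palladium
603 palladium × 2.92 = 1760.76 iron
1760.76 iron × 0.522 = 919.11672 gold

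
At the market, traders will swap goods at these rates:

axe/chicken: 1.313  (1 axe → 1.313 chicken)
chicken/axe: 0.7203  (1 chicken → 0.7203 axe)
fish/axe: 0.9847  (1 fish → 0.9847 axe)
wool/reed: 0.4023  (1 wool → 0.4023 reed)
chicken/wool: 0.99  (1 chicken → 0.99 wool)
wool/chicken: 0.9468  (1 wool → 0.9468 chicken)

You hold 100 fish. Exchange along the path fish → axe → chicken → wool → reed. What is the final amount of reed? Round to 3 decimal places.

100 fish × 0.9847 = 98.47 axe
98.47 axe × 1.313 = 129.29111 chicken
129.29111 chicken × 0.99 = 127.9981989 wool
127.9981989 wool × 0.4023 = 51.49367541747 reed

51.494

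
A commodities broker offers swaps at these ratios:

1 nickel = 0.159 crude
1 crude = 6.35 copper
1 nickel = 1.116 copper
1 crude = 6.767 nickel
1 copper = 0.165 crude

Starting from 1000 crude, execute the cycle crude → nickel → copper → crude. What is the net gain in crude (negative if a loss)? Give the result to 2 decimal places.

246.08

1000 crude × 6.767 = 6767 nickel
6767 nickel × 1.116 = 7551.972 copper
7551.972 copper × 0.165 = 1246.07538 crude
Net change: 1246.07538 − 1000 = 246.07538 crude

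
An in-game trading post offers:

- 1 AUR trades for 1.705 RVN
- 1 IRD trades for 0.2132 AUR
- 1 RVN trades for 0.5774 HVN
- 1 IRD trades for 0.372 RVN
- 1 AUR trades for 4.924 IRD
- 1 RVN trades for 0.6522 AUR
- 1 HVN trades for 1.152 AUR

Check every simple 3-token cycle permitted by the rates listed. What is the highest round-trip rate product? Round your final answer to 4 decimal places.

AUR→IRD→RVN→AUR: 4.924 × 0.372 × 0.6522 = 1.19465
HVN→AUR→RVN→HVN: 1.152 × 1.705 × 0.5774 = 1.13411
Maximum is AUR→IRD→RVN→AUR at 1.1947; arbitrage exists.

1.1947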